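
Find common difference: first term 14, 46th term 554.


d = (aₙ - a₁)/(n-1)
= (554 - 14)/(46-1)
= 540/45 = 12

d = 12


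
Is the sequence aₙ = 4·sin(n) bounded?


For all n, -1 ≤ sin(n) ≤ 1, so -4 ≤ 4·sin(n) ≤ 4
Lower bound: -4, Upper bound: 4
The sequence IS bounded

Bounded (-4 ≤ aₙ ≤ 4)


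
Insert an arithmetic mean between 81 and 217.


AM = (81 + 217)/2 = 298/2 = 149

AM = 149


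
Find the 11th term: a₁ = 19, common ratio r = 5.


aₙ = a₁·r^(n-1)
= 19×5^10
= 19×9765625
= 185546875

a_11 = 185546875


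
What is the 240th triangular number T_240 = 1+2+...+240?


n(n+1)/2 = 240×241/2 = 57840/2 = 28920

Σk = 28920


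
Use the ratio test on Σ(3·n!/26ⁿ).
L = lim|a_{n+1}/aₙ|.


aₙ = 3·n!/26^n
a_{n+1}/aₙ = (n+1)!/26^(n+1) × 26^n/n!  (constant 3 cancels)
= (n+1)/26
L = lim(n→∞) (n+1)/26 = ∞
L > 1 → series DIVERGES

Diverges (ratio test: L = ∞ > 1)


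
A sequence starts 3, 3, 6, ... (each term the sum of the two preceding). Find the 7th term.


Computing iteratively: 3, 3, 6, 9, 15, 24, 39
a_7 = 39

a_7 = 39


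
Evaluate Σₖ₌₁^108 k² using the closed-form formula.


n = 108
n(n+1)(2n+1)/6 = 108×109×217/6
= 2554524/6 = 425754

Σk² = 425754


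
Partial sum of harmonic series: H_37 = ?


H_37 = 1/1 + 1/2 + 1/3 + ... + 1/37
= 2040798836801833/485721041551200
≈ 4.2016

H_37 = 2040798836801833/485721041551200 ≈ 4.2016


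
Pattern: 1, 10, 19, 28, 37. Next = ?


Pattern: arithmetic (d=9)
Terms: 1, 10, 19, 28, 37
Next term = 46

Next term = 46


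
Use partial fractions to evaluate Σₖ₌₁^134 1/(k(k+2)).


1/(k(k+2)) = (1/2)·(1/k - 1/(k+2)) (partial fractions)
Telescoping: Σ = (1/2)·(1 + 1/2 - 1/135 - 1/136) = 27269/36720

Sum = 27269/36720


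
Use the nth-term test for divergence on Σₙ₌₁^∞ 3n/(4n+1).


lim(n→∞) 3n/(4n+1) = 3/4 = 3/4  (divide numerator and denominator by n)
lim aₙ = 3/4 ≠ 0 → series DIVERGES

Diverges (lim aₙ = 3/4 ≠ 0)


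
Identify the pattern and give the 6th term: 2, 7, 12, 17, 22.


Pattern: arithmetic (d=5)
Terms: 2, 7, 12, 17, 22
Next term = 27

Next term = 27


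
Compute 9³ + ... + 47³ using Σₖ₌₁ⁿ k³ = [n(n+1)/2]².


Σₖ₌9^47 k³ = [47·48/2]² − [8·9/2]²
= 1272384 − 1296 = 1271088

Σk³ = 1271088


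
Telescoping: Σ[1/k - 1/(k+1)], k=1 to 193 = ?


Telescoping: adjacent terms cancel.
= 1/1 - 1/194
= 1 - 1/194 = 193/194

Sum = 193/194


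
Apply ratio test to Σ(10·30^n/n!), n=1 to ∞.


aₙ = 10·30^n/n!
a_{n+1}/aₙ = 30^(n+1)/(n+1)! × n!/30^n  (constant 10 cancels)
= 30/(n+1)
L = lim(n→∞) 30/(n+1) = 0
L < 1 → series CONVERGES

Converges (ratio test: L = 0 < 1)


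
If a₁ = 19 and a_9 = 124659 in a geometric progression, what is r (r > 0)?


r^(n-1) = aₙ/a₁
r^8 = 124659/19 = 6561
r = 6561^(1/8)
= ±3; taking r > 0 gives r = 3

r = 3


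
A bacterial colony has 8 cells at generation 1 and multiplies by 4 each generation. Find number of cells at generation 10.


aₙ = a₁·r^(n-1)
= 8×4^9
= 8×262144
= 2097152

a_10 = 2097152


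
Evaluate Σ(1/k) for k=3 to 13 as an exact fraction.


Σₖ₌3^13 1/k = 1/3 + 1/4 + 1/5 + ... + 1/13
= 605453/360360
≈ 1.6801

Sum = 605453/360360 ≈ 1.6801


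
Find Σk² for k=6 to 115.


Σₖ₌6^115 k² = Σₖ₌₁^115 k² − Σₖ₌₁^5 k²
= 115·116·231/6 − 5·6·11/6
= 513590 − 55 = 513535

Σk² = 513535


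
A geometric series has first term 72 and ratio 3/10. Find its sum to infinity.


S∞ = a₁/(1-r) = 72/(1 - 3/10)
= 72/(7/10)
= 720/7

S∞ = 720/7


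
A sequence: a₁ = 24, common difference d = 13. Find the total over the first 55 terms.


aₙ = 24 + (55-1)×13 = 726
Sₙ = n(a₁+aₙ)/2 = 55×(24+726)/2
= 55×750/2 = 20625

S_55 = 20625


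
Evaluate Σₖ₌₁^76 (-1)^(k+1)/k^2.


S = 1 - 1/4 + 1/9 - 1/16 + 1/25 - 1/36 + 1/49 - 1/64 ± ...
= 0.8224
(Full series converges to +π²/12 ≈ +0.8225)

S_76 = 0.8224


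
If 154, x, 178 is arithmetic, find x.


AM = (154 + 178)/2 = 332/2 = 166

AM = 166


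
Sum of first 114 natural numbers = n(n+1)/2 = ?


n(n+1)/2 = 114×115/2 = 13110/2 = 6555

Σk = 6555


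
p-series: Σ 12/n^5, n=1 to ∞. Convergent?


p-series test: Σ c/n^p converges if p > 1, diverges if p ≤ 1 (constant c > 0 doesn't affect convergence).
p = 5
5 > 1 → CONVERGES

Converges (p = 5 > 1)


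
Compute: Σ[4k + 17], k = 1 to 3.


Σ(4k+17) = 4·Σk + 17·n
= 4·6 + 17·3
= 24 + 51 = 75

Σ = 75


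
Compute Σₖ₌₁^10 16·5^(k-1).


Sₙ = 16×(5^10 - 1)/(5 - 1)
= 16×(9765625 - 1)/4
= 16×9765624/4
= 39062496

S_10 = 39062496


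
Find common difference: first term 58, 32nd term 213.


d = (aₙ - a₁)/(n-1)
= (213 - 58)/(32-1)
= 155/31 = 5

d = 5


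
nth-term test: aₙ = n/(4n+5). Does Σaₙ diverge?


lim(n→∞) n/(4n+5) = 1/4 = 1/4  (divide numerator and denominator by n)
lim aₙ = 1/4 ≠ 0 → series DIVERGES

Diverges (lim aₙ = 1/4 ≠ 0)


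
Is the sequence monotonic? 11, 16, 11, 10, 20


Differences: 5, -5, -1, 10
Difference at position 1 is +5 (> 0) but position 2 is -5 (< 0) — sequence both rises and falls
→ NOT monotonic

Not monotonic


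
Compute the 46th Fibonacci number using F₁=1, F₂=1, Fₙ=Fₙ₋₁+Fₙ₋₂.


Fibonacci sequence: 1, 1, 2, 3, 5, 8, 13, 21, 34, 55, 89, ...
F(46) = 1836311903

F(46) = 1836311903


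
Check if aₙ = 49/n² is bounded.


a₁ = 49, a₂ = 49/4, a₃ = 49/9, ...
0 < aₙ ≤ 49 for all n ≥ 1
The sequence IS bounded

Bounded (0 < aₙ ≤ 49)


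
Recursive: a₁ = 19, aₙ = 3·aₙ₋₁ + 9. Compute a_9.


Computing step by step:
a_1 = 19
a_2 = 66
a_3 = 207
a_4 = 630
a_5 = 1899
a_6 = 5706
a_7 = 17127
a_8 = 51390
a_9 = 154179


a_9 = 154179


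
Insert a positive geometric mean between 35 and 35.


GM = √(35×35) = √1225 = 35

GM = 35


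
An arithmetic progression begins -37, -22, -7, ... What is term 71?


aₙ = a₁ + (n-1)d
= -37 + (71-1)×15
= -37 + 1050
= 1013

a_71 = 1013


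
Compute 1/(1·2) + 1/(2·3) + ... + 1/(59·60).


1/(k(k+1)) = 1/k - 1/(k+1) (partial fractions)
Telescoping: Σ = 1 - 1/60 = 59/60

Sum = 59/60


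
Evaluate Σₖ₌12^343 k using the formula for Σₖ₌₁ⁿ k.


Σₖ₌12^343 k = Σₖ₌₁^343 k − Σₖ₌₁^11 k
= 343·344/2 − 11·12/2
= 58996 − 66 = 58930

Σk = 58930


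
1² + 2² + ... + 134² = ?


n = 134
n(n+1)(2n+1)/6 = 134×135×269/6
= 4866210/6 = 811035

Σk² = 811035


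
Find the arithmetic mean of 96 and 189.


AM = (96 + 189)/2 = 285/2 = 142.5

AM = 142.5


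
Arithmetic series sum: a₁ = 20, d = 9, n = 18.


aₙ = 20 + (18-1)×9 = 173
Sₙ = n(a₁+aₙ)/2 = 18×(20+173)/2
= 18×193/2 = 1737

S_18 = 1737


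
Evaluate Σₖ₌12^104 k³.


Σₖ₌12^104 k³ = [104·105/2]² − [11·12/2]²
= 29811600 − 4356 = 29807244

Σk³ = 29807244


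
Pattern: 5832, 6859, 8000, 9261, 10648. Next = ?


Pattern: perfect cubes: n³
Terms: 5832, 6859, 8000, 9261, 10648
Next term = 12167

Next term = 12167


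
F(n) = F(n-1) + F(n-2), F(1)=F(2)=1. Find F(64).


Fibonacci sequence: 1, 1, 2, 3, 5, 8, 13, 21, 34, 55, 89, ...
F(64) = 10610209857723

F(64) = 10610209857723


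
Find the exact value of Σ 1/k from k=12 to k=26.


Σₖ₌12^26 1/k = 1/12 + 1/13 + 1/14 + ... + 1/26
= 22341654331/26771144400
≈ 0.8345

Sum = 22341654331/26771144400 ≈ 0.8345


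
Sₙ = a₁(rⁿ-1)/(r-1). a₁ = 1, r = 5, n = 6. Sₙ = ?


Sₙ = 1×(5^6 - 1)/(5 - 1)
= 1×(15625 - 1)/4
= 1×15624/4
= 3906

S_6 = 3906


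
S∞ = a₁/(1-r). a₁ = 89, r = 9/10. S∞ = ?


S∞ = a₁/(1-r) = 89/(1 - 9/10)
= 89/(1/10)
= 890

S∞ = 890


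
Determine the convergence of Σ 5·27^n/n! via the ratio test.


aₙ = 5·27^n/n!
a_{n+1}/aₙ = 27^(n+1)/(n+1)! × n!/27^n  (constant 5 cancels)
= 27/(n+1)
L = lim(n→∞) 27/(n+1) = 0
L < 1 → series CONVERGES

Converges (ratio test: L = 0 < 1)


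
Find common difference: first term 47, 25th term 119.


d = (aₙ - a₁)/(n-1)
= (119 - 47)/(25-1)
= 72/24 = 3

d = 3


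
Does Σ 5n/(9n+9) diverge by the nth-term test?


lim(n→∞) 5n/(9n+9) = 5/9 = 5/9  (divide numerator and denominator by n)
lim aₙ = 5/9 ≠ 0 → series DIVERGES

Diverges (lim aₙ = 5/9 ≠ 0)


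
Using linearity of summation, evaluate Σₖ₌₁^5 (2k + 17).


Σ(2k+17) = 2·Σk + 17·n
= 2·15 + 17·5
= 30 + 85 = 115

Σ = 115


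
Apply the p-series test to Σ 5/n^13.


p-series test: Σ c/n^p converges if p > 1, diverges if p ≤ 1 (constant c > 0 doesn't affect convergence).
p = 13
13 > 1 → CONVERGES

Converges (p = 13 > 1)


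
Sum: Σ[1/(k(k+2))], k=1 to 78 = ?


1/(k(k+2)) = (1/2)·(1/k - 1/(k+2)) (partial fractions)
Telescoping: Σ = (1/2)·(1 + 1/2 - 1/79 - 1/80) = 9321/12640

Sum = 9321/12640


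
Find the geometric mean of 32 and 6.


GM = √(32×6) = √192 = 13.8564

GM = 13.8564


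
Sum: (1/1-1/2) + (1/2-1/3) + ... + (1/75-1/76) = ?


Telescoping: adjacent terms cancel.
= 1/1 - 1/76
= 1 - 1/76 = 75/76

Sum = 75/76


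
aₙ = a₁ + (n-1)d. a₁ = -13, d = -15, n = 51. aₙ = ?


aₙ = a₁ + (n-1)d
= -13 + (51-1)×-15
= -13 - 750
= -763

a_51 = -763


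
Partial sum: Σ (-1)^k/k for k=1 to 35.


S = -1 + 1/2 - 1/3 + 1/4 - 1/5 + 1/6 - 1/7 + 1/8 ± ...
= -0.7072
(Full series converges to -ln(2) ≈ -0.6931)

S_35 = -0.7072


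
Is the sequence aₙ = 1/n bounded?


a₁ = 1, a₂ = 1/2, a₃ = 1/3, ...
0 < aₙ ≤ 1 for all n ≥ 1
Lower bound: 0, Upper bound: 1
The sequence IS bounded

Bounded (0 < aₙ ≤ 1)


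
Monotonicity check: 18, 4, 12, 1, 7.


Differences: -14, 8, -11, 6
Difference at position 2 is +8 (> 0) but position 1 is -14 (< 0) — sequence both rises and falls
→ NOT monotonic

Not monotonic


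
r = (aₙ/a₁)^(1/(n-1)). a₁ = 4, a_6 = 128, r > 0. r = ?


r^(n-1) = aₙ/a₁
r^5 = 128/4 = 32
r = 32^(1/5)
= 2

r = 2


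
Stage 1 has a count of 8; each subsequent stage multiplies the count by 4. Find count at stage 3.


aₙ = a₁·r^(n-1)
= 8×4^2
= 8×16
= 128

a_3 = 128


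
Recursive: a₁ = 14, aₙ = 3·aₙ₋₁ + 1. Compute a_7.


Computing step by step:
a_1 = 14
a_2 = 43
a_3 = 130
a_4 = 391
a_5 = 1174
a_6 = 3523
a_7 = 10570


a_7 = 10570


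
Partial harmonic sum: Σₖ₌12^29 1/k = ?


Σₖ₌12^29 1/k = 1/12 + 1/13 + 1/14 + ... + 1/29
= 2193481706497/2329089562800
≈ 0.9418

Sum = 2193481706497/2329089562800 ≈ 0.9418


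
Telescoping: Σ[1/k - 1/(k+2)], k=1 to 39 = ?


Telescoping with gap 2: two head and two tail terms survive.
= (1 + 1/2) - (1/40 + 1/41)
= 3/2 - 1/40 - 1/41 = 2379/1640

Sum = 2379/1640


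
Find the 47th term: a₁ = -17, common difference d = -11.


aₙ = a₁ + (n-1)d
= -17 + (47-1)×-11
= -17 - 506
= -523

a_47 = -523


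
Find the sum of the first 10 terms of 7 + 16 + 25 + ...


aₙ = 7 + (10-1)×9 = 88
Sₙ = n(a₁+aₙ)/2 = 10×(7+88)/2
= 10×95/2 = 475

S_10 = 475


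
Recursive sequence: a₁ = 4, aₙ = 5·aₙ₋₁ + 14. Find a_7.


Computing step by step:
a_1 = 4
a_2 = 34
a_3 = 184
a_4 = 934
a_5 = 4684
a_6 = 23434
a_7 = 117184


a_7 = 117184


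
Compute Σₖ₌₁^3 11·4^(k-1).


Sₙ = 11×(4^3 - 1)/(4 - 1)
= 11×(64 - 1)/3
= 11×63/3
= 231

S_3 = 231


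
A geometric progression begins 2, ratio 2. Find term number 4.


aₙ = a₁·r^(n-1)
= 2×2^3
= 2×8
= 16

a_4 = 16


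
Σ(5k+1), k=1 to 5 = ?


Σ(5k+1) = 5·Σk + 1·n
= 5·15 + 1·5
= 75 + 5 = 80

Σ = 80


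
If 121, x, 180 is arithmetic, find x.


AM = (121 + 180)/2 = 301/2 = 150.5

AM = 150.5


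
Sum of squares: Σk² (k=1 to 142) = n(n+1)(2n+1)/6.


n = 142
n(n+1)(2n+1)/6 = 142×143×285/6
= 5787210/6 = 964535

Σk² = 964535


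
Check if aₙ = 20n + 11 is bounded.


aₙ = 20n + 11 → as n→∞, aₙ→∞
No finite upper bound exists
The sequence is UNBOUNDED

Unbounded (aₙ → ∞ as n → ∞)


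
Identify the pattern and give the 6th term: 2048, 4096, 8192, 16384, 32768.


Pattern: powers of 2: 2ⁿ
Terms: 2048, 4096, 8192, 16384, 32768
Next term = 65536

Next term = 65536


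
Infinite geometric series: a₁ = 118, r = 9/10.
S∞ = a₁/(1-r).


S∞ = a₁/(1-r) = 118/(1 - 9/10)
= 118/(1/10)
= 1180

S∞ = 1180


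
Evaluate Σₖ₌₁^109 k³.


n(n+1)/2 = 109×110/2 = 5995
Σk³ = 5995² = 35940025

Σk³ = 35940025


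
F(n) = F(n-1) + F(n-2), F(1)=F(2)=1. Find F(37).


Fibonacci sequence: 1, 1, 2, 3, 5, 8, 13, 21, 34, 55, 89, ...
F(37) = 24157817

F(37) = 24157817


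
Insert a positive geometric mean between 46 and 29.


GM = √(46×29) = √1334 = 36.524

GM = 36.524


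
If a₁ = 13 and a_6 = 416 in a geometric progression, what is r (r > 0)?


r^(n-1) = aₙ/a₁
r^5 = 416/13 = 32
r = 32^(1/5)
= 2

r = 2


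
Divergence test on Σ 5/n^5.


lim(n→∞) 5/n^5 = 0
lim aₙ = 0 → nth-term test is INCONCLUSIVE
(Need other tests; this is actually a convergent p-series with p=5 > 1)

Inconclusive (lim aₙ = 0; need another test)


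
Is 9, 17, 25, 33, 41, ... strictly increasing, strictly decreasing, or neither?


Differences: 8, 8, 8, 8
All differences > 0 → strictly INCREASING

Monotonically increasing


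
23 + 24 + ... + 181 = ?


Σₖ₌23^181 k = Σₖ₌₁^181 k − Σₖ₌₁^22 k
= 181·182/2 − 22·23/2
= 16471 − 253 = 16218

Σk = 16218


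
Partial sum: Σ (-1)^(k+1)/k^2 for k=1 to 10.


S = 1 - 1/4 + 1/9 - 1/16 + 1/25 - 1/36 + 1/49 - 1/64 ± ...
= 0.818
(Full series converges to +π²/12 ≈ +0.8225)

S_10 = 0.818


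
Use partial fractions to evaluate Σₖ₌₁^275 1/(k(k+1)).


1/(k(k+1)) = 1/k - 1/(k+1) (partial fractions)
Telescoping: Σ = 1 - 1/276 = 275/276

Sum = 275/276


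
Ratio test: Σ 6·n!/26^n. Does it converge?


aₙ = 6·n!/26^n
a_{n+1}/aₙ = (n+1)!/26^(n+1) × 26^n/n!  (constant 6 cancels)
= (n+1)/26
L = lim(n→∞) (n+1)/26 = ∞
L > 1 → series DIVERGES

Diverges (ratio test: L = ∞ > 1)


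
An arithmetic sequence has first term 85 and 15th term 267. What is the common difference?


d = (aₙ - a₁)/(n-1)
= (267 - 85)/(15-1)
= 182/14 = 13

d = 13


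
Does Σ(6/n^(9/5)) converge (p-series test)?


p-series test: Σ c/n^p converges if p > 1, diverges if p ≤ 1 (constant c > 0 doesn't affect convergence).
p = 9/5
9/5 > 1 → CONVERGES

Converges (p = 9/5 > 1)


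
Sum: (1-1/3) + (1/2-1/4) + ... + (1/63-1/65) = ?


Telescoping with gap 2: two head and two tail terms survive.
= (1 + 1/2) - (1/64 + 1/65)
= 3/2 - 1/64 - 1/65 = 6111/4160

Sum = 6111/4160


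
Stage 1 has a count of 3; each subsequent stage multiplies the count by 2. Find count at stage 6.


aₙ = a₁·r^(n-1)
= 3×2^5
= 3×32
= 96

a_6 = 96


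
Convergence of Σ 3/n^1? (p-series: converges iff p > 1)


p-series test: Σ c/n^p converges if p > 1, diverges if p ≤ 1 (constant c > 0 doesn't affect convergence).
p = 1
1 ≤ 1 → DIVERGES

Diverges (p = 1 ≤ 1)


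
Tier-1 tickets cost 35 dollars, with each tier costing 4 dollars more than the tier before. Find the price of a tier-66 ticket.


aₙ = a₁ + (n-1)d
= 35 + (66-1)×4
= 35 + 260
= 295

a_66 = 295


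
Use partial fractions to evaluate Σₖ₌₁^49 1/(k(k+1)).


1/(k(k+1)) = 1/k - 1/(k+1) (partial fractions)
Telescoping: Σ = 1 - 1/50 = 49/50

Sum = 49/50


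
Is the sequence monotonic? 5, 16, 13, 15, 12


Differences: 11, -3, 2, -3
Difference at position 1 is +11 (> 0) but position 2 is -3 (< 0) — sequence both rises and falls
→ NOT monotonic

Not monotonic


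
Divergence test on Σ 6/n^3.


lim(n→∞) 6/n^3 = 0
lim aₙ = 0 → nth-term test is INCONCLUSIVE
(Need other tests; this is actually a convergent p-series with p=3 > 1)

Inconclusive (lim aₙ = 0; need another test)


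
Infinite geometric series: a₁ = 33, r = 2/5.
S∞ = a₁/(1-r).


S∞ = a₁/(1-r) = 33/(1 - 2/5)
= 33/(3/5)
= 55

S∞ = 55


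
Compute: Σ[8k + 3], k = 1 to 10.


Σ(8k+3) = 8·Σk + 3·n
= 8·55 + 3·10
= 440 + 30 = 470

Σ = 470


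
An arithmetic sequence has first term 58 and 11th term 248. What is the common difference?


d = (aₙ - a₁)/(n-1)
= (248 - 58)/(11-1)
= 190/10 = 19

d = 19


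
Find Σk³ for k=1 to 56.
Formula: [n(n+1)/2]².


n(n+1)/2 = 56×57/2 = 1596
Σk³ = 1596² = 2547216

Σk³ = 2547216


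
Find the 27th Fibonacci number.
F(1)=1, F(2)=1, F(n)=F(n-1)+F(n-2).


Fibonacci sequence: 1, 1, 2, 3, 5, 8, 13, 21, 34, 55, 89, ...
F(27) = 196418

F(27) = 196418


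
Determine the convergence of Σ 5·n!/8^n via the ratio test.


aₙ = 5·n!/8^n
a_{n+1}/aₙ = (n+1)!/8^(n+1) × 8^n/n!  (constant 5 cancels)
= (n+1)/8
L = lim(n→∞) (n+1)/8 = ∞
L > 1 → series DIVERGES

Diverges (ratio test: L = ∞ > 1)


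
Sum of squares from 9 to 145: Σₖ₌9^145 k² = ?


Σₖ₌9^145 k² = Σₖ₌₁^145 k² − Σₖ₌₁^8 k²
= 145·146·291/6 − 8·9·17/6
= 1026745 − 204 = 1026541

Σk² = 1026541


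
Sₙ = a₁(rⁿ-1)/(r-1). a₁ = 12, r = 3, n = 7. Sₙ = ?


Sₙ = 12×(3^7 - 1)/(3 - 1)
= 12×(2187 - 1)/2
= 12×2186/2
= 13116

S_7 = 13116


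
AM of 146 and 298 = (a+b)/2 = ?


AM = (146 + 298)/2 = 444/2 = 222

AM = 222


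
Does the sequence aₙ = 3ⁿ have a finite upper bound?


aₙ = 3ⁿ → as n→∞, aₙ→∞ (since base 3 > 1)
No finite upper bound exists
The sequence is UNBOUNDED

Unbounded (aₙ → ∞ as n → ∞)


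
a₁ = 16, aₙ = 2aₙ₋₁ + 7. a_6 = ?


Computing step by step:
a_1 = 16
a_2 = 39
a_3 = 85
a_4 = 177
a_5 = 361
a_6 = 729


a_6 = 729


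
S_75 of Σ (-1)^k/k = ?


S = -1 + 1/2 - 1/3 + 1/4 - 1/5 + 1/6 - 1/7 + 1/8 ± ...
= -0.6998
(Full series converges to -ln(2) ≈ -0.6931)

S_75 = -0.6998


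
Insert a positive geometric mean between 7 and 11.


GM = √(7×11) = √77 = 8.775

GM = 8.775


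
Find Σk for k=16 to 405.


Σₖ₌16^405 k = Σₖ₌₁^405 k − Σₖ₌₁^15 k
= 405·406/2 − 15·16/2
= 82215 − 120 = 82095

Σk = 82095


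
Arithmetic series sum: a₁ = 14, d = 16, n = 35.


aₙ = 14 + (35-1)×16 = 558
Sₙ = n(a₁+aₙ)/2 = 35×(14+558)/2
= 35×572/2 = 10010

S_35 = 10010


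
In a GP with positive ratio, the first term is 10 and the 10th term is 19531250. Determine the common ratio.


r^(n-1) = aₙ/a₁
r^9 = 19531250/10 = 1953125
r = 1953125^(1/9)
= 5

r = 5


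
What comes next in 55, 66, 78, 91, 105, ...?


Pattern: triangular numbers: n(n+1)/2
Terms: 55, 66, 78, 91, 105
Next term = 120

Next term = 120


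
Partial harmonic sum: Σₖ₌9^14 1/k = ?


Σₖ₌9^14 1/k = 1/9 + 1/10 + 1/11 + 1/12 + 1/13 + 1/14
= 96163/180180
≈ 0.5337

Sum = 96163/180180 ≈ 0.5337


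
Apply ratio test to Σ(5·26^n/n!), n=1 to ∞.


aₙ = 5·26^n/n!
a_{n+1}/aₙ = 26^(n+1)/(n+1)! × n!/26^n  (constant 5 cancels)
= 26/(n+1)
L = lim(n→∞) 26/(n+1) = 0
L < 1 → series CONVERGES

Converges (ratio test: L = 0 < 1)


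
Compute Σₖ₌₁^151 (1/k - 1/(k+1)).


Telescoping: adjacent terms cancel.
= 1/1 - 1/152
= 1 - 1/152 = 151/152

Sum = 151/152


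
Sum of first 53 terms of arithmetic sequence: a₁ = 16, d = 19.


aₙ = 16 + (53-1)×19 = 1004
Sₙ = n(a₁+aₙ)/2 = 53×(16+1004)/2
= 53×1020/2 = 27030

S_53 = 27030


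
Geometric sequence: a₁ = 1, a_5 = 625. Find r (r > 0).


r^(n-1) = aₙ/a₁
r^4 = 625/1 = 625
r = 625^(1/4)
= ±5; taking r > 0 gives r = 5

r = 5


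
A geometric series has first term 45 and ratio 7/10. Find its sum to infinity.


S∞ = a₁/(1-r) = 45/(1 - 7/10)
= 45/(3/10)
= 150

S∞ = 150


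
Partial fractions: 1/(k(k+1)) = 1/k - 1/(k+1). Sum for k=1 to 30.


1/(k(k+1)) = 1/k - 1/(k+1) (partial fractions)
Telescoping: Σ = 1 - 1/31 = 30/31

Sum = 30/31


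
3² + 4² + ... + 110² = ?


Σₖ₌3^110 k² = Σₖ₌₁^110 k² − Σₖ₌₁^2 k²
= 110·111·221/6 − 2·3·5/6
= 449735 − 5 = 449730

Σk² = 449730


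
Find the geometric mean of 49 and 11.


GM = √(49×11) = √539 = 23.2164

GM = 23.2164


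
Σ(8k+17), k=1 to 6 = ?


Σ(8k+17) = 8·Σk + 17·n
= 8·21 + 17·6
= 168 + 102 = 270

Σ = 270


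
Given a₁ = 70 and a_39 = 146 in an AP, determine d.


d = (aₙ - a₁)/(n-1)
= (146 - 70)/(39-1)
= 76/38 = 2

d = 2


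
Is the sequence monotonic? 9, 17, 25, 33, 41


Differences: 8, 8, 8, 8
All differences > 0 → strictly INCREASING

Monotonically increasing


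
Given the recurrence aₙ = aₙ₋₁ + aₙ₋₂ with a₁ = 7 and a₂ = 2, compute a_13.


Computing iteratively: 7, 2, 9, 11, 20, 31, 51, 82, 133, 215, 348, 563, ...
a_13 = 911

a_13 = 911


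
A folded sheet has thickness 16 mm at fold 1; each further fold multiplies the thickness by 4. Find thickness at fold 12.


aₙ = a₁·r^(n-1)
= 16×4^11
= 16×4194304
= 67108864

a_12 = 67108864


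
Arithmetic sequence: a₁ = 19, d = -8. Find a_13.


aₙ = a₁ + (n-1)d
= 19 + (13-1)×-8
= 19 - 96
= -77

a_13 = -77


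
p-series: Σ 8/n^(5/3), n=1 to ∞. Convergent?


p-series test: Σ c/n^p converges if p > 1, diverges if p ≤ 1 (constant c > 0 doesn't affect convergence).
p = 5/3
5/3 > 1 → CONVERGES

Converges (p = 5/3 > 1)


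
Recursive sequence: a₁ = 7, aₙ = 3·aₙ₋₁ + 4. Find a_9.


Computing step by step:
a_1 = 7
a_2 = 25
a_3 = 79
a_4 = 241
a_5 = 727
a_6 = 2185
a_7 = 6559
a_8 = 19681
a_9 = 59047


a_9 = 59047


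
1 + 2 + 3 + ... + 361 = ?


n(n+1)/2 = 361×362/2 = 130682/2 = 65341

Σk = 65341


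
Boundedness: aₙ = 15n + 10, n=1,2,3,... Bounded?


aₙ = 15n + 10 → as n→∞, aₙ→∞
No finite upper bound exists
The sequence is UNBOUNDED

Unbounded (aₙ → ∞ as n → ∞)


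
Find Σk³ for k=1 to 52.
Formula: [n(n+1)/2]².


n(n+1)/2 = 52×53/2 = 1378
Σk³ = 1378² = 1898884

Σk³ = 1898884


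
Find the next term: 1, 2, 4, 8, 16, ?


Pattern: powers of 2: 2ⁿ
Terms: 1, 2, 4, 8, 16
Next term = 32

Next term = 32


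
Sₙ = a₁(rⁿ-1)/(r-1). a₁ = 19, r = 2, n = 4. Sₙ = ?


Sₙ = 19×(2^4 - 1)/(2 - 1)
= 19×(16 - 1)/1
= 19×15/1
= 285

S_4 = 285


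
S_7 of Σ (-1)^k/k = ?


S = -1 + 1/2 - 1/3 + 1/4 - 1/5 + 1/6 - 1/7
= -0.7595
(Full series converges to -ln(2) ≈ -0.6931)

S_7 = -0.7595


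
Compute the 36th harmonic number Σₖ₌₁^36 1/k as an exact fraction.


H_36 = 1/1 + 1/2 + 1/3 + ... + 1/36
= 54801925434709/13127595717600
≈ 4.1746

H_36 = 54801925434709/13127595717600 ≈ 4.1746


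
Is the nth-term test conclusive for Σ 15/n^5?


lim(n→∞) 15/n^5 = 0
lim aₙ = 0 → nth-term test is INCONCLUSIVE
(Need other tests; this is actually a convergent p-series with p=5 > 1)

Inconclusive (lim aₙ = 0; need another test)


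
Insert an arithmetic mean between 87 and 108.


AM = (87 + 108)/2 = 195/2 = 97.5

AM = 97.5


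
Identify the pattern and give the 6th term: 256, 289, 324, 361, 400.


Pattern: perfect squares: n²
Terms: 256, 289, 324, 361, 400
Next term = 441

Next term = 441


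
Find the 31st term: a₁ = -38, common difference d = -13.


aₙ = a₁ + (n-1)d
= -38 + (31-1)×-13
= -38 - 390
= -428

a_31 = -428


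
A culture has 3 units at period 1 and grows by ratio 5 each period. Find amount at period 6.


aₙ = a₁·r^(n-1)
= 3×5^5
= 3×3125
= 9375

a_6 = 9375


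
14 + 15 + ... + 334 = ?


Σₖ₌14^334 k = Σₖ₌₁^334 k − Σₖ₌₁^13 k
= 334·335/2 − 13·14/2
= 55945 − 91 = 55854

Σk = 55854


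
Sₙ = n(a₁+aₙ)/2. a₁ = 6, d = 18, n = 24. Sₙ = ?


aₙ = 6 + (24-1)×18 = 420
Sₙ = n(a₁+aₙ)/2 = 24×(6+420)/2
= 24×426/2 = 5112

S_24 = 5112


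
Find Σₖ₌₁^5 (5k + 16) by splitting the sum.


Σ(5k+16) = 5·Σk + 16·n
= 5·15 + 16·5
= 75 + 80 = 155

Σ = 155


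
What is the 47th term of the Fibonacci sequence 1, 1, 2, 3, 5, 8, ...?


Fibonacci sequence: 1, 1, 2, 3, 5, 8, 13, 21, 34, 55, 89, ...
F(47) = 2971215073

F(47) = 2971215073


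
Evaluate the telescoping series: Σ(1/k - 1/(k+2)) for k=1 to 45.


Telescoping with gap 2: two head and two tail terms survive.
= (1 + 1/2) - (1/46 + 1/47)
= 3/2 - 1/46 - 1/47 = 1575/1081

Sum = 1575/1081


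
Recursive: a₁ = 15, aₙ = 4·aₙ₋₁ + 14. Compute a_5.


Computing step by step:
a_1 = 15
a_2 = 74
a_3 = 310
a_4 = 1254
a_5 = 5030


a_5 = 5030


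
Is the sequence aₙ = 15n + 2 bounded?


aₙ = 15n + 2 → as n→∞, aₙ→∞
No finite upper bound exists
The sequence is UNBOUNDED

Unbounded (aₙ → ∞ as n → ∞)


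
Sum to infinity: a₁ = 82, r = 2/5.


S∞ = a₁/(1-r) = 82/(1 - 2/5)
= 82/(3/5)
= 410/3

S∞ = 410/3


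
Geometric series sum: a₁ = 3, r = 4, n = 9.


Sₙ = 3×(4^9 - 1)/(4 - 1)
= 3×(262144 - 1)/3
= 3×262143/3
= 262143

S_9 = 262143


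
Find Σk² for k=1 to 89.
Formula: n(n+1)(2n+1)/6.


n = 89
n(n+1)(2n+1)/6 = 89×90×179/6
= 1433790/6 = 238965

Σk² = 238965


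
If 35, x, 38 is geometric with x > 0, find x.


GM = √(35×38) = √1330 = 36.4692

GM = 36.4692


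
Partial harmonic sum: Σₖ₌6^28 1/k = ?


Σₖ₌6^28 1/k = 1/6 + 1/7 + 1/8 + ... + 1/28
= 132022249763/80313433200
≈ 1.6438

Sum = 132022249763/80313433200 ≈ 1.6438


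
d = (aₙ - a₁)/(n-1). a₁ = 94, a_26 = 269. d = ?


d = (aₙ - a₁)/(n-1)
= (269 - 94)/(26-1)
= 175/25 = 7

d = 7


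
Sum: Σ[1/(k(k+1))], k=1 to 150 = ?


1/(k(k+1)) = 1/k - 1/(k+1) (partial fractions)
Telescoping: Σ = 1 - 1/151 = 150/151

Sum = 150/151


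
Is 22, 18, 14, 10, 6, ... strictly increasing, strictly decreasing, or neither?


Differences: -4, -4, -4, -4
All differences < 0 → strictly DECREASING

Monotonically decreasing


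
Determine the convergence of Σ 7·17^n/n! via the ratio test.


aₙ = 7·17^n/n!
a_{n+1}/aₙ = 17^(n+1)/(n+1)! × n!/17^n  (constant 7 cancels)
= 17/(n+1)
L = lim(n→∞) 17/(n+1) = 0
L < 1 → series CONVERGES

Converges (ratio test: L = 0 < 1)


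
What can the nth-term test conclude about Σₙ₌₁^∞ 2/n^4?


lim(n→∞) 2/n^4 = 0
lim aₙ = 0 → nth-term test is INCONCLUSIVE
(Need other tests; this is actually a convergent p-series with p=4 > 1)

Inconclusive (lim aₙ = 0; need another test)


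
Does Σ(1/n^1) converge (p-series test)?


p-series test: Σ c/n^p converges if p > 1, diverges if p ≤ 1 (constant c > 0 doesn't affect convergence).
p = 1
1 ≤ 1 → DIVERGES

Diverges (p = 1 ≤ 1)


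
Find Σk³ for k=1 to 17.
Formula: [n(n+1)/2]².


n(n+1)/2 = 17×18/2 = 153
Σk³ = 153² = 23409

Σk³ = 23409


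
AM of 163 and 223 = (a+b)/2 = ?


AM = (163 + 223)/2 = 386/2 = 193

AM = 193


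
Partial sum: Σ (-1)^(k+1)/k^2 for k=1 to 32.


S = 1 - 1/4 + 1/9 - 1/16 + 1/25 - 1/36 + 1/49 - 1/64 ± ...
= 0.822
(Full series converges to +π²/12 ≈ +0.8225)

S_32 = 0.822


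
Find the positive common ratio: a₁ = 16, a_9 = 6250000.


r^(n-1) = aₙ/a₁
r^8 = 6250000/16 = 390625
r = 390625^(1/8)
= ±5; taking r > 0 gives r = 5

r = 5


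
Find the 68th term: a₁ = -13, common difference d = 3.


aₙ = a₁ + (n-1)d
= -13 + (68-1)×3
= -13 + 201
= 188

a_68 = 188


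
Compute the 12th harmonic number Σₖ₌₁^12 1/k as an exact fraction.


H_12 = 1/1 + 1/2 + 1/3 + ... + 1/12
= 86021/27720
≈ 3.1032

H_12 = 86021/27720 ≈ 3.1032


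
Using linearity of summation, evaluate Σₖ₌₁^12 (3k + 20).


Σ(3k+20) = 3·Σk + 20·n
= 3·78 + 20·12
= 234 + 240 = 474

Σ = 474


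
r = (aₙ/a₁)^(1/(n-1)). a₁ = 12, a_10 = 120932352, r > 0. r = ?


r^(n-1) = aₙ/a₁
r^9 = 120932352/12 = 10077696
r = 10077696^(1/9)
= 6

r = 6


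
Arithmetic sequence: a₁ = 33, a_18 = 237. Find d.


d = (aₙ - a₁)/(n-1)
= (237 - 33)/(18-1)
= 204/17 = 12

d = 12


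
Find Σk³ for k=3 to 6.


Σₖ₌3^6 k³ = [6·7/2]² − [2·3/2]²
= 441 − 9 = 432

Σk³ = 432


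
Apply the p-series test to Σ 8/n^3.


p-series test: Σ c/n^p converges if p > 1, diverges if p ≤ 1 (constant c > 0 doesn't affect convergence).
p = 3
3 > 1 → CONVERGES

Converges (p = 3 > 1)


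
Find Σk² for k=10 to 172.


Σₖ₌10^172 k² = Σₖ₌₁^172 k² − Σₖ₌₁^9 k²
= 172·173·345/6 − 9·10·19/6
= 1710970 − 285 = 1710685

Σk² = 1710685


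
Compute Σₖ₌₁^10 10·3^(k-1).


Sₙ = 10×(3^10 - 1)/(3 - 1)
= 10×(59049 - 1)/2
= 10×59048/2
= 295240

S_10 = 295240


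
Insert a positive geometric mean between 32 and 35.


GM = √(32×35) = √1120 = 33.4664

GM = 33.4664


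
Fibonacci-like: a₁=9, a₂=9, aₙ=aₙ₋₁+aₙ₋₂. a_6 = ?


Computing iteratively: 9, 9, 18, 27, 45, 72
a_6 = 72

a_6 = 72


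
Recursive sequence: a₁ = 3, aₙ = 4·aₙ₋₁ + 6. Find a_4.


Computing step by step:
a_1 = 3
a_2 = 18
a_3 = 78
a_4 = 318


a_4 = 318


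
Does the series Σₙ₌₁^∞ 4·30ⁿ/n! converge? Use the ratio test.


aₙ = 4·30^n/n!
a_{n+1}/aₙ = 30^(n+1)/(n+1)! × n!/30^n  (constant 4 cancels)
= 30/(n+1)
L = lim(n→∞) 30/(n+1) = 0
L < 1 → series CONVERGES

Converges (ratio test: L = 0 < 1)


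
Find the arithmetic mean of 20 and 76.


AM = (20 + 76)/2 = 96/2 = 48

AM = 48


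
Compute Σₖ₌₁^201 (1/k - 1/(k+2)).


Telescoping with gap 2: two head and two tail terms survive.
= (1 + 1/2) - (1/202 + 1/203)
= 3/2 - 1/202 - 1/203 = 30552/20503

Sum = 30552/20503


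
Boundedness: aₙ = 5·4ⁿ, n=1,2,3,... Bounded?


aₙ = 5·4ⁿ → as n→∞, aₙ→∞ (since base 4 > 1)
No finite upper bound exists
The sequence is UNBOUNDED

Unbounded (aₙ → ∞ as n → ∞)


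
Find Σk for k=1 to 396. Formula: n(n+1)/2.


n(n+1)/2 = 396×397/2 = 157212/2 = 78606

Σk = 78606


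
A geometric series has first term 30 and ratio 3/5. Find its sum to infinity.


S∞ = a₁/(1-r) = 30/(1 - 3/5)
= 30/(2/5)
= 75

S∞ = 75


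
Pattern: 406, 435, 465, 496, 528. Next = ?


Pattern: triangular numbers: n(n+1)/2
Terms: 406, 435, 465, 496, 528
Next term = 561

Next term = 561


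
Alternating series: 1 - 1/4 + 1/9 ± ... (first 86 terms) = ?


S = 1 - 1/4 + 1/9 - 1/16 + 1/25 - 1/36 + 1/49 - 1/64 ± ...
= 0.8224
(Full series converges to +π²/12 ≈ +0.8225)

S_86 = 0.8224


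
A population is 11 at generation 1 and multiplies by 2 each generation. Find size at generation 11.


aₙ = a₁·r^(n-1)
= 11×2^10
= 11×1024
= 11264

a_11 = 11264


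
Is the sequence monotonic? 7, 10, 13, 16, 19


Differences: 3, 3, 3, 3
All differences > 0 → strictly INCREASING

Monotonically increasing


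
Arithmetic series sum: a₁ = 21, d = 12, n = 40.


aₙ = 21 + (40-1)×12 = 489
Sₙ = n(a₁+aₙ)/2 = 40×(21+489)/2
= 40×510/2 = 10200

S_40 = 10200


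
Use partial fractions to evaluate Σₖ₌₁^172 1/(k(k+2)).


1/(k(k+2)) = (1/2)·(1/k - 1/(k+2)) (partial fractions)
Telescoping: Σ = (1/2)·(1 + 1/2 - 1/173 - 1/174) = 22403/30102

Sum = 22403/30102


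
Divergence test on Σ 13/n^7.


lim(n→∞) 13/n^7 = 0
lim aₙ = 0 → nth-term test is INCONCLUSIVE
(Need other tests; this is actually a convergent p-series with p=7 > 1)

Inconclusive (lim aₙ = 0; need another test)


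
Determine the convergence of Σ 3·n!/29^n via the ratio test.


aₙ = 3·n!/29^n
a_{n+1}/aₙ = (n+1)!/29^(n+1) × 29^n/n!  (constant 3 cancels)
= (n+1)/29
L = lim(n→∞) (n+1)/29 = ∞
L > 1 → series DIVERGES

Diverges (ratio test: L = ∞ > 1)


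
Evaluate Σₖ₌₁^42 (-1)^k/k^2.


S = -1 + 1/4 - 1/9 + 1/16 - 1/25 + 1/36 - 1/49 + 1/64 ± ...
= -0.8222
(Full series converges to -π²/12 ≈ -0.8225)

S_42 = -0.8222


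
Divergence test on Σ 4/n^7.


lim(n→∞) 4/n^7 = 0
lim aₙ = 0 → nth-term test is INCONCLUSIVE
(Need other tests; this is actually a convergent p-series with p=7 > 1)

Inconclusive (lim aₙ = 0; need another test)


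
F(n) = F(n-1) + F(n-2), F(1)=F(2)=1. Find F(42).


Fibonacci sequence: 1, 1, 2, 3, 5, 8, 13, 21, 34, 55, 89, ...
F(42) = 267914296

F(42) = 267914296


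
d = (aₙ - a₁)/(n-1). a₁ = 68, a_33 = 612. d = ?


d = (aₙ - a₁)/(n-1)
= (612 - 68)/(33-1)
= 544/32 = 17

d = 17


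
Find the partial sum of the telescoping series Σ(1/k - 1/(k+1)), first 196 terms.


Telescoping: adjacent terms cancel.
= 1/1 - 1/197
= 1 - 1/197 = 196/197

Sum = 196/197


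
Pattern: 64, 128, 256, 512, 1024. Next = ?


Pattern: powers of 2: 2ⁿ
Terms: 64, 128, 256, 512, 1024
Next term = 2048

Next term = 2048


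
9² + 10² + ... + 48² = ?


Σₖ₌9^48 k² = Σₖ₌₁^48 k² − Σₖ₌₁^8 k²
= 48·49·97/6 − 8·9·17/6
= 38024 − 204 = 37820

Σk² = 37820


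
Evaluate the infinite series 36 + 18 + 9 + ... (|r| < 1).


S∞ = a₁/(1-r) = 36/(1 - 1/2)
= 36/(1/2)
= 72

S∞ = 72


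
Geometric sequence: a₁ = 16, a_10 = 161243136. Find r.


r^(n-1) = aₙ/a₁
r^9 = 161243136/16 = 10077696
r = 10077696^(1/9)
= 6

r = 6


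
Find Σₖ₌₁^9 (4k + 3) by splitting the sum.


Σ(4k+3) = 4·Σk + 3·n
= 4·45 + 3·9
= 180 + 27 = 207

Σ = 207


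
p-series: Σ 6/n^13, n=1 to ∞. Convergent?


p-series test: Σ c/n^p converges if p > 1, diverges if p ≤ 1 (constant c > 0 doesn't affect convergence).
p = 13
13 > 1 → CONVERGES

Converges (p = 13 > 1)


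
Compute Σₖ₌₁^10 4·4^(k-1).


Sₙ = 4×(4^10 - 1)/(4 - 1)
= 4×(1048576 - 1)/3
= 4×1048575/3
= 1398100

S_10 = 1398100


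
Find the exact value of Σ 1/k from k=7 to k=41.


Σₖ₌7^41 1/k = 1/7 + 1/8 + 1/9 + ... + 1/41
= 36900356046679493/19914562703599200
≈ 1.8529

Sum = 36900356046679493/19914562703599200 ≈ 1.8529


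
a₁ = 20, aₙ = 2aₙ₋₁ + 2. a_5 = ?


Computing step by step:
a_1 = 20
a_2 = 42
a_3 = 86
a_4 = 174
a_5 = 350


a_5 = 350


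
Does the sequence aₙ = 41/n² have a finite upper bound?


a₁ = 41, a₂ = 41/4, a₃ = 41/9, ...
0 < aₙ ≤ 41 for all n ≥ 1
The sequence IS bounded

Bounded (0 < aₙ ≤ 41)


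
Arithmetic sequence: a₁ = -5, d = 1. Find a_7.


aₙ = a₁ + (n-1)d
= -5 + (7-1)×1
= -5 + 6
= 1

a_7 = 1


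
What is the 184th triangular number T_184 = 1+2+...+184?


n(n+1)/2 = 184×185/2 = 34040/2 = 17020

Σk = 17020


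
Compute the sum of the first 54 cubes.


n(n+1)/2 = 54×55/2 = 1485
Σk³ = 1485² = 2205225

Σk³ = 2205225


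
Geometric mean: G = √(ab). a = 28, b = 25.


GM = √(28×25) = √700 = 26.4575

GM = 26.4575


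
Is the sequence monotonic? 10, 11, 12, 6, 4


Differences: 1, 1, -6, -2
Difference at position 1 is +1 (> 0) but position 3 is -6 (< 0) — sequence both rises and falls
→ NOT monotonic

Not monotonic


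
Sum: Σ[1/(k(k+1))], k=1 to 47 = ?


1/(k(k+1)) = 1/k - 1/(k+1) (partial fractions)
Telescoping: Σ = 1 - 1/48 = 47/48

Sum = 47/48


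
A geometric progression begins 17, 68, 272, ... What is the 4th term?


aₙ = a₁·r^(n-1)
= 17×4^3
= 17×64
= 1088

a_4 = 1088


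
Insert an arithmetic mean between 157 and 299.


AM = (157 + 299)/2 = 456/2 = 228

AM = 228


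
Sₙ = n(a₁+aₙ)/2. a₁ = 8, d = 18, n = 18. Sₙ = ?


aₙ = 8 + (18-1)×18 = 314
Sₙ = n(a₁+aₙ)/2 = 18×(8+314)/2
= 18×322/2 = 2898

S_18 = 2898


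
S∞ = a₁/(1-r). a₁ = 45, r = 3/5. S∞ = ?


S∞ = a₁/(1-r) = 45/(1 - 3/5)
= 45/(2/5)
= 225/2

S∞ = 225/2


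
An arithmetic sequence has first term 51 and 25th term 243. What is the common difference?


d = (aₙ - a₁)/(n-1)
= (243 - 51)/(25-1)
= 192/24 = 8

d = 8


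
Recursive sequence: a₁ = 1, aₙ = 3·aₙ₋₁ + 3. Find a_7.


Computing step by step:
a_1 = 1
a_2 = 6
a_3 = 21
a_4 = 66
a_5 = 201
a_6 = 606
a_7 = 1821


a_7 = 1821


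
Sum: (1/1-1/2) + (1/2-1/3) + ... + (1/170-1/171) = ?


Telescoping: adjacent terms cancel.
= 1/1 - 1/171
= 1 - 1/171 = 170/171

Sum = 170/171


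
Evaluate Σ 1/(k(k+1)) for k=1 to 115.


1/(k(k+1)) = 1/k - 1/(k+1) (partial fractions)
Telescoping: Σ = 1 - 1/116 = 115/116

Sum = 115/116


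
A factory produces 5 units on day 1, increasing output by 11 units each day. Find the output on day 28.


aₙ = a₁ + (n-1)d
= 5 + (28-1)×11
= 5 + 297
= 302

a_28 = 302


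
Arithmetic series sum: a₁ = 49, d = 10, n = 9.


aₙ = 49 + (9-1)×10 = 129
Sₙ = n(a₁+aₙ)/2 = 9×(49+129)/2
= 9×178/2 = 801

S_9 = 801


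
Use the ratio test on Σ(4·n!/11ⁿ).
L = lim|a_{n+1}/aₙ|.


aₙ = 4·n!/11^n
a_{n+1}/aₙ = (n+1)!/11^(n+1) × 11^n/n!  (constant 4 cancels)
= (n+1)/11
L = lim(n→∞) (n+1)/11 = ∞
L > 1 → series DIVERGES

Diverges (ratio test: L = ∞ > 1)


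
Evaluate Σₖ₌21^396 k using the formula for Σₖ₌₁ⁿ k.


Σₖ₌21^396 k = Σₖ₌₁^396 k − Σₖ₌₁^20 k
= 396·397/2 − 20·21/2
= 78606 − 210 = 78396

Σk = 78396


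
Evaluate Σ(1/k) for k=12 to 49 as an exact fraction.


Σₖ₌12^49 1/k = 1/12 + 1/13 + 1/14 + ... + 1/49
= 4522522398000006949811/3099044504245996706400
≈ 1.4593

Sum = 4522522398000006949811/3099044504245996706400 ≈ 1.4593


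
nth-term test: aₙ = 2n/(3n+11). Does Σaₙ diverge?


lim(n→∞) 2n/(3n+11) = 2/3 = 2/3  (divide numerator and denominator by n)
lim aₙ = 2/3 ≠ 0 → series DIVERGES

Diverges (lim aₙ = 2/3 ≠ 0)


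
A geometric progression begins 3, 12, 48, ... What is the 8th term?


aₙ = a₁·r^(n-1)
= 3×4^7
= 3×16384
= 49152

a_8 = 49152


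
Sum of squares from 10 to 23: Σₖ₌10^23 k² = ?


Σₖ₌10^23 k² = Σₖ₌₁^23 k² − Σₖ₌₁^9 k²
= 23·24·47/6 − 9·10·19/6
= 4324 − 285 = 4039

Σk² = 4039


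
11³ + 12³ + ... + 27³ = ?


Σₖ₌11^27 k³ = [27·28/2]² − [10·11/2]²
= 142884 − 3025 = 139859

Σk³ = 139859


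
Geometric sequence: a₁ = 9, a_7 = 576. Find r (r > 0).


r^(n-1) = aₙ/a₁
r^6 = 576/9 = 64
r = 64^(1/6)
= ±2; taking r > 0 gives r = 2

r = 2


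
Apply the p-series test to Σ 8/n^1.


p-series test: Σ c/n^p converges if p > 1, diverges if p ≤ 1 (constant c > 0 doesn't affect convergence).
p = 1
1 ≤ 1 → DIVERGES

Diverges (p = 1 ≤ 1)


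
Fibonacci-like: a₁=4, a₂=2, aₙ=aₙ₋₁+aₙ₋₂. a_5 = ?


Computing iteratively: 4, 2, 6, 8, 14
a_5 = 14

a_5 = 14


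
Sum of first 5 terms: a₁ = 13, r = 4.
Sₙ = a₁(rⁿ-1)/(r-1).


Sₙ = 13×(4^5 - 1)/(4 - 1)
= 13×(1024 - 1)/3
= 13×1023/3
= 4433

S_5 = 4433


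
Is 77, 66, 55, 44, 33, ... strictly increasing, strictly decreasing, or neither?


Differences: -11, -11, -11, -11
All differences < 0 → strictly DECREASING

Monotonically decreasing


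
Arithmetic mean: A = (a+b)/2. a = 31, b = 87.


AM = (31 + 87)/2 = 118/2 = 59

AM = 59


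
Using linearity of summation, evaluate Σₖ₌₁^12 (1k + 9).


Σ(1k+9) = 1·Σk + 9·n
= 1·78 + 9·12
= 78 + 108 = 186

Σ = 186


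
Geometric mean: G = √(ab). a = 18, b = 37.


GM = √(18×37) = √666 = 25.807

GM = 25.807


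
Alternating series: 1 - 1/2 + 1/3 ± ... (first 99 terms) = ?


S = 1 - 1/2 + 1/3 - 1/4 + 1/5 - 1/6 + 1/7 - 1/8 ± ...
= 0.6982
(Full series converges to +ln(2) ≈ +0.6931)

S_99 = 0.6982
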